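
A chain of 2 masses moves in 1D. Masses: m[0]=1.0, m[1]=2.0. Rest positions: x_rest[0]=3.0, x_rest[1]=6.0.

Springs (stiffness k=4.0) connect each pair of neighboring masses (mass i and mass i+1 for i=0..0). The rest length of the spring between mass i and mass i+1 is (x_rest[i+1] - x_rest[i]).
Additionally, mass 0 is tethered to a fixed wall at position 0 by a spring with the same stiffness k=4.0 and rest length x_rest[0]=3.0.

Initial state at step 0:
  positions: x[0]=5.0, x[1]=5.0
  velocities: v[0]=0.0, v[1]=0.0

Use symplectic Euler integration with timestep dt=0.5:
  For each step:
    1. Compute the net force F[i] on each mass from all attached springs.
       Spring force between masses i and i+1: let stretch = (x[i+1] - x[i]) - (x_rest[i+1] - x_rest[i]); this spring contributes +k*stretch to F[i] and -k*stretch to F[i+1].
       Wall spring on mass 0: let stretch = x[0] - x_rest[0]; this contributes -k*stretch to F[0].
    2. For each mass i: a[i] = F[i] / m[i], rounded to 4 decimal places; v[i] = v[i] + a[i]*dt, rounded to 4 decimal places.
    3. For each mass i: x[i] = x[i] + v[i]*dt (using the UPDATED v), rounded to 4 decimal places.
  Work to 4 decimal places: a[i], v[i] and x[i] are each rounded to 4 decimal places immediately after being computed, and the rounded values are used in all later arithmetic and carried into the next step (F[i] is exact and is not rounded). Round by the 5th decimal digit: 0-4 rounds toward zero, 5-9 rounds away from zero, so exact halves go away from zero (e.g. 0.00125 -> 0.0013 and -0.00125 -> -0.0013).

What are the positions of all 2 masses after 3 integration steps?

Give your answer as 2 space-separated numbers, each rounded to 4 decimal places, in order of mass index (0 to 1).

Answer: 6.2500 5.1250

Derivation:
Step 0: x=[5.0000 5.0000] v=[0.0000 0.0000]
Step 1: x=[0.0000 6.5000] v=[-10.0000 3.0000]
Step 2: x=[1.5000 6.2500] v=[3.0000 -0.5000]
Step 3: x=[6.2500 5.1250] v=[9.5000 -2.2500]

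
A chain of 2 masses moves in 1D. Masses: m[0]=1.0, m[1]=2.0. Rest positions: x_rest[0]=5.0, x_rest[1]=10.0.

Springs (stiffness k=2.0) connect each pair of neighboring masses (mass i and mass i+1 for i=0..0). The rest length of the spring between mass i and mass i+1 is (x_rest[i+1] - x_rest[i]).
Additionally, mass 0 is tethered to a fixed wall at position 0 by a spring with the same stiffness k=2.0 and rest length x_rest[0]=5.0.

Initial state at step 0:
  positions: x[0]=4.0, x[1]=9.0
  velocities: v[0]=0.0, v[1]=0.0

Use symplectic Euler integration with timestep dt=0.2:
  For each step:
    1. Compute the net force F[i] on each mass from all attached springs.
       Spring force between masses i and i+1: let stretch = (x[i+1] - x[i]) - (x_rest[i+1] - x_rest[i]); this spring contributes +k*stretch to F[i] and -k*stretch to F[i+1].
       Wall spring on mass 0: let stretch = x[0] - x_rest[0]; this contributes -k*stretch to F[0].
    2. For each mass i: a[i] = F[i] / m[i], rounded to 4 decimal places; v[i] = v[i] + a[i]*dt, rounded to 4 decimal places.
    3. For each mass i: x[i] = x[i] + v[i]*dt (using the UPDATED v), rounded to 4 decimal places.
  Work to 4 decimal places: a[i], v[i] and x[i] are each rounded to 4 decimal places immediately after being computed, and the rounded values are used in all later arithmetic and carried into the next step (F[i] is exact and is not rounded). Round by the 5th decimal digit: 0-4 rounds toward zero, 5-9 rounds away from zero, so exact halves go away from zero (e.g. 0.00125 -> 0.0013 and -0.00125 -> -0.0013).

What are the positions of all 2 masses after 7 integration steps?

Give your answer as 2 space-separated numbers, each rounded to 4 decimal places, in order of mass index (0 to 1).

Step 0: x=[4.0000 9.0000] v=[0.0000 0.0000]
Step 1: x=[4.0800 9.0000] v=[0.4000 0.0000]
Step 2: x=[4.2272 9.0032] v=[0.7360 0.0160]
Step 3: x=[4.4183 9.0154] v=[0.9555 0.0608]
Step 4: x=[4.6237 9.0437] v=[1.0270 0.1414]
Step 5: x=[4.8128 9.0952] v=[0.9455 0.2574]
Step 6: x=[4.9595 9.1754] v=[0.7333 0.4009]
Step 7: x=[5.0467 9.2869] v=[0.4359 0.5577]

Answer: 5.0467 9.2869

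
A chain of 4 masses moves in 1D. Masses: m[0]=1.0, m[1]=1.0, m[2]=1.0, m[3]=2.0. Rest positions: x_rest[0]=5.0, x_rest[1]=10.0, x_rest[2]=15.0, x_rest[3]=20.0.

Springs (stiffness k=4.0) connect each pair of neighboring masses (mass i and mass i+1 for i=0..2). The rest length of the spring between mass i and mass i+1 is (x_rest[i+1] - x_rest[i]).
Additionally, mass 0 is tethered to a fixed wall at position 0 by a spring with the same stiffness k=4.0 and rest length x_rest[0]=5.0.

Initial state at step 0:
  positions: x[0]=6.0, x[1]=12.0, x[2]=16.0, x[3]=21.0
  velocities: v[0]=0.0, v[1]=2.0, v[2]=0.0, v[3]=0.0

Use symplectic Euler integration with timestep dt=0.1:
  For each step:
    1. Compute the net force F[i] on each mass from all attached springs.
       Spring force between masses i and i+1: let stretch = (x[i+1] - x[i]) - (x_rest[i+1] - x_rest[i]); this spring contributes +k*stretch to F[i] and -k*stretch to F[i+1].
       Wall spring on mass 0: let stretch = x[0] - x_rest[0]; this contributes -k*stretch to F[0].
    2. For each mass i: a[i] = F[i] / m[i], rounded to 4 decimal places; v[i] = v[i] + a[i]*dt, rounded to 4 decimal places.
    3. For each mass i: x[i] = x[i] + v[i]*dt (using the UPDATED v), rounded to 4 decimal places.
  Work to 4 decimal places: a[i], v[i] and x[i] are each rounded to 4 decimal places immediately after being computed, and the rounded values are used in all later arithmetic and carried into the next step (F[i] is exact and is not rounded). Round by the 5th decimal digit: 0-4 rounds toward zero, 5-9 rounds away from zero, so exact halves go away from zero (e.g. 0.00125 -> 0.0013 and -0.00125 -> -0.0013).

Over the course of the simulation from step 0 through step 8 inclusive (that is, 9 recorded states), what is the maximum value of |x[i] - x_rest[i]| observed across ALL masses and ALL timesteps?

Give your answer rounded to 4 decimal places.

Answer: 2.1520

Derivation:
Step 0: x=[6.0000 12.0000 16.0000 21.0000] v=[0.0000 2.0000 0.0000 0.0000]
Step 1: x=[6.0000 12.1200 16.0400 21.0000] v=[0.0000 1.2000 0.4000 0.0000]
Step 2: x=[6.0048 12.1520 16.1216 21.0008] v=[0.0480 0.3200 0.8160 0.0080]
Step 3: x=[6.0153 12.0969 16.2396 21.0040] v=[0.1050 -0.5510 1.1798 0.0322]
Step 4: x=[6.0285 11.9642 16.3825 21.0119] v=[0.1315 -1.3266 1.4285 0.0793]
Step 5: x=[6.0379 11.7708 16.5338 21.0272] v=[0.0944 -1.9336 1.5129 0.1534]
Step 6: x=[6.0351 11.5386 16.6743 21.0527] v=[-0.0276 -2.3216 1.4051 0.2547]
Step 7: x=[6.0111 11.2917 16.7845 21.0906] v=[-0.2402 -2.4687 1.1022 0.3790]
Step 8: x=[5.9579 11.0533 16.8473 21.1424] v=[-0.5324 -2.3838 0.6275 0.5178]
Max displacement = 2.1520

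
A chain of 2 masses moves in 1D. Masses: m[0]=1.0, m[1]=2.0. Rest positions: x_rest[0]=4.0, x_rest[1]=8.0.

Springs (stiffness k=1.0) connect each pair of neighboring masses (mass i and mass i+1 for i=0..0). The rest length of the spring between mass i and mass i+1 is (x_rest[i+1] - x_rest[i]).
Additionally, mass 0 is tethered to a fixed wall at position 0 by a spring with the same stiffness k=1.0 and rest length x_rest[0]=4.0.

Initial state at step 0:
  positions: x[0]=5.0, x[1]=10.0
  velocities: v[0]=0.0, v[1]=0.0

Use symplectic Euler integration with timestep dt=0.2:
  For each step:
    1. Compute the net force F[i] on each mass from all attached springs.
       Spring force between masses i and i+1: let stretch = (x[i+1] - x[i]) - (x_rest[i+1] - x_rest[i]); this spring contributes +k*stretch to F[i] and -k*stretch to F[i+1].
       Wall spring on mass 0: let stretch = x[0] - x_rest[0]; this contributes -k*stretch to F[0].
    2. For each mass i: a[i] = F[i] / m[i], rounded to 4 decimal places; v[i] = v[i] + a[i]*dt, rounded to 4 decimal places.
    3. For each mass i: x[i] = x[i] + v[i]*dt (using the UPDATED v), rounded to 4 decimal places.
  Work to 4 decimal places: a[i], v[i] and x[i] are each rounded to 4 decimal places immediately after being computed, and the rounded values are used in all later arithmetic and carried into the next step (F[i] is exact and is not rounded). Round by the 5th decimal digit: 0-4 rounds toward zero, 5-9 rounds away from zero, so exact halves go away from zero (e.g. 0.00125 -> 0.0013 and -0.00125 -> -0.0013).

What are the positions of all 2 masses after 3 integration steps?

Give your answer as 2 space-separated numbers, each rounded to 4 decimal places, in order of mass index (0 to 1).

Step 0: x=[5.0000 10.0000] v=[0.0000 0.0000]
Step 1: x=[5.0000 9.9800] v=[0.0000 -0.1000]
Step 2: x=[4.9992 9.9404] v=[-0.0040 -0.1980]
Step 3: x=[4.9961 9.8820] v=[-0.0156 -0.2921]

Answer: 4.9961 9.8820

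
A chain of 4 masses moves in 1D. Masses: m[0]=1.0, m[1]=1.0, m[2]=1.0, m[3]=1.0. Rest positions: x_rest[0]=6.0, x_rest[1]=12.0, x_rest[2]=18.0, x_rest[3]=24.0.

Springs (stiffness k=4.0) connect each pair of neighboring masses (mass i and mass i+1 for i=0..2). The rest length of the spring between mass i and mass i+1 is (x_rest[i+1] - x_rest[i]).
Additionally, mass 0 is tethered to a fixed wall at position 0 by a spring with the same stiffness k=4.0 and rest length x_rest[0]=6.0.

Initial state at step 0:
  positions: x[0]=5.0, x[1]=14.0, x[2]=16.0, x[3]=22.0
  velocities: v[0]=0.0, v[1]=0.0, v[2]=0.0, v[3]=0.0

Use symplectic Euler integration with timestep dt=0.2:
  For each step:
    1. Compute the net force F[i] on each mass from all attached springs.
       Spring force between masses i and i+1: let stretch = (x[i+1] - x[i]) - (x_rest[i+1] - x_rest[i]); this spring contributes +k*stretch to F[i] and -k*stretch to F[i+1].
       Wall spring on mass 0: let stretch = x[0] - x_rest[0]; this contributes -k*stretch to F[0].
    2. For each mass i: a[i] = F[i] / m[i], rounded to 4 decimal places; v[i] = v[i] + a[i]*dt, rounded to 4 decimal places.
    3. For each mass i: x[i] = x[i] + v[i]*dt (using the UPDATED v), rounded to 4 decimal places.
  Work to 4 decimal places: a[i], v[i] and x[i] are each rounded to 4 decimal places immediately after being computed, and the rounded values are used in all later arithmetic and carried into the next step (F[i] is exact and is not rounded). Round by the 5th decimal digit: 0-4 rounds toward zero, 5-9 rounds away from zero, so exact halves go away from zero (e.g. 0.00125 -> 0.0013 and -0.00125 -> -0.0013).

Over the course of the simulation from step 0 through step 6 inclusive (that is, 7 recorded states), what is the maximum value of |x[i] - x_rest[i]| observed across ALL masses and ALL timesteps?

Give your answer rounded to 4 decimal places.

Step 0: x=[5.0000 14.0000 16.0000 22.0000] v=[0.0000 0.0000 0.0000 0.0000]
Step 1: x=[5.6400 12.8800 16.6400 22.0000] v=[3.2000 -5.6000 3.2000 0.0000]
Step 2: x=[6.5360 11.2032 17.5360 22.1024] v=[4.4800 -8.3840 4.4800 0.5120]
Step 3: x=[7.1330 9.7929 18.1494 22.4342] v=[2.9850 -7.0515 3.0669 1.6589]
Step 4: x=[7.0143 9.2941 18.1113 23.0404] v=[-0.5935 -2.4942 -0.1905 3.0311]
Step 5: x=[6.1381 9.8412 17.4511 23.8180] v=[-4.3811 2.7357 -3.3010 3.8878]
Step 6: x=[4.8723 11.0134 16.5920 24.5369] v=[-6.3291 5.8611 -4.2954 3.5943]
Max displacement = 2.7059

Answer: 2.7059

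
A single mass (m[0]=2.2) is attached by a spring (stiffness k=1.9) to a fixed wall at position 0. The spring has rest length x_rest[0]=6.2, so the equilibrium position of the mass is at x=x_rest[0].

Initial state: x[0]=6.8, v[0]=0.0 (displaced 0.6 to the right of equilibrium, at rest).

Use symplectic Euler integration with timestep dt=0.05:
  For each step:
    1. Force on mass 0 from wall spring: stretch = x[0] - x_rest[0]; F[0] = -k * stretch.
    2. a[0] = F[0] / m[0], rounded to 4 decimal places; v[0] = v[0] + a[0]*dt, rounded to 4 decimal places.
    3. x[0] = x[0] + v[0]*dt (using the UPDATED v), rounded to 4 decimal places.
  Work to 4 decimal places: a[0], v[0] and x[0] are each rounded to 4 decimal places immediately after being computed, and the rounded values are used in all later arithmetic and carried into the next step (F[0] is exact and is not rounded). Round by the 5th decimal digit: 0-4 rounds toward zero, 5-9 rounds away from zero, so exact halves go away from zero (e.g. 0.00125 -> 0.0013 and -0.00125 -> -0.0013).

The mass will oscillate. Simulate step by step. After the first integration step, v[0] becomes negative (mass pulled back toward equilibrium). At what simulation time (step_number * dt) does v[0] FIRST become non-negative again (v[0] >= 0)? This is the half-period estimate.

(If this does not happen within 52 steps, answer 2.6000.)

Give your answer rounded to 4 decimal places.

Step 0: x=[6.8000] v=[0.0000]
Step 1: x=[6.7987] v=[-0.0259]
Step 2: x=[6.7961] v=[-0.0518]
Step 3: x=[6.7922] v=[-0.0775]
Step 4: x=[6.7870] v=[-0.1031]
Step 5: x=[6.7806] v=[-0.1285]
Step 6: x=[6.7729] v=[-0.1536]
Step 7: x=[6.7640] v=[-0.1783]
Step 8: x=[6.7539] v=[-0.2027]
Step 9: x=[6.7426] v=[-0.2266]
Step 10: x=[6.7301] v=[-0.2500]
Step 11: x=[6.7165] v=[-0.2729]
Step 12: x=[6.7017] v=[-0.2952]
Step 13: x=[6.6859] v=[-0.3169]
Step 14: x=[6.6690] v=[-0.3379]
Step 15: x=[6.6511] v=[-0.3582]
Step 16: x=[6.6322] v=[-0.3777]
Step 17: x=[6.6124] v=[-0.3964]
Step 18: x=[6.5917] v=[-0.4142]
Step 19: x=[6.5701] v=[-0.4311]
Step 20: x=[6.5477] v=[-0.4471]
Step 21: x=[6.5246] v=[-0.4621]
Step 22: x=[6.5008] v=[-0.4761]
Step 23: x=[6.4763] v=[-0.4891]
Step 24: x=[6.4513] v=[-0.5010]
Step 25: x=[6.4257] v=[-0.5119]
Step 26: x=[6.3996] v=[-0.5216]
Step 27: x=[6.3731] v=[-0.5302]
Step 28: x=[6.3462] v=[-0.5377]
Step 29: x=[6.3190] v=[-0.5440]
Step 30: x=[6.2915] v=[-0.5491]
Step 31: x=[6.2638] v=[-0.5531]
Step 32: x=[6.2360] v=[-0.5559]
Step 33: x=[6.2081] v=[-0.5575]
Step 34: x=[6.1802] v=[-0.5579]
Step 35: x=[6.1524] v=[-0.5570]
Step 36: x=[6.1247] v=[-0.5549]
Step 37: x=[6.0971] v=[-0.5517]
Step 38: x=[6.0697] v=[-0.5473]
Step 39: x=[6.0426] v=[-0.5417]
Step 40: x=[6.0159] v=[-0.5349]
Step 41: x=[5.9896] v=[-0.5270]
Step 42: x=[5.9637] v=[-0.5179]
Step 43: x=[5.9383] v=[-0.5077]
Step 44: x=[5.9135] v=[-0.4964]
Step 45: x=[5.8893] v=[-0.4840]
Step 46: x=[5.8658] v=[-0.4706]
Step 47: x=[5.8430] v=[-0.4562]
Step 48: x=[5.8210] v=[-0.4408]
Step 49: x=[5.7998] v=[-0.4244]
Step 50: x=[5.7794] v=[-0.4071]
Step 51: x=[5.7600] v=[-0.3889]
Step 52: x=[5.7415] v=[-0.3699]
v[0] did not become non-negative within 52 steps; using fallback time=2.6000

Answer: 2.6000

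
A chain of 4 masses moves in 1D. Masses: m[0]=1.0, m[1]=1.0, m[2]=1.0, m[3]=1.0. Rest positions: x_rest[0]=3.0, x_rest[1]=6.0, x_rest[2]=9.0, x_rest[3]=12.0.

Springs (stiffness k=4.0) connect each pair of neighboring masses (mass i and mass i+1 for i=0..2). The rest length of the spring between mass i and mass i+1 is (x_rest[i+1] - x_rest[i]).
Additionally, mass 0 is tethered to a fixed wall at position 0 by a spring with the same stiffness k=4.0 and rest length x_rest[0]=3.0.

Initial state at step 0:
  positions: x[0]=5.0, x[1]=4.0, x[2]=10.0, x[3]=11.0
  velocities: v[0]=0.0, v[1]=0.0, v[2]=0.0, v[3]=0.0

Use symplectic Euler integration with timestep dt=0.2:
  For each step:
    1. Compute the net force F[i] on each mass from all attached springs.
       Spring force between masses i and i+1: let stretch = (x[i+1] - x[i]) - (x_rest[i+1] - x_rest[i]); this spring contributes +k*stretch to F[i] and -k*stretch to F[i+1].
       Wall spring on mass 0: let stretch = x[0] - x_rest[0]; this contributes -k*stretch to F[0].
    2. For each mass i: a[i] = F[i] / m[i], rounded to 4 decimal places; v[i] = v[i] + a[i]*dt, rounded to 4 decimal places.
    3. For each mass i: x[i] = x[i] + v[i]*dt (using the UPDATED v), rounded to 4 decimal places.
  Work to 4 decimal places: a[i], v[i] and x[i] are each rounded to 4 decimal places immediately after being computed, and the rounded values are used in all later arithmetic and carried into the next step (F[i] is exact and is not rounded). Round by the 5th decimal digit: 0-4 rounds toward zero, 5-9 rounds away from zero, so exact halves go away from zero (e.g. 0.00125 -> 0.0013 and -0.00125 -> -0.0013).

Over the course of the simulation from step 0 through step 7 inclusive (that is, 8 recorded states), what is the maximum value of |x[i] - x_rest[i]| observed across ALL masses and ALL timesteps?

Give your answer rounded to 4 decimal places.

Step 0: x=[5.0000 4.0000 10.0000 11.0000] v=[0.0000 0.0000 0.0000 0.0000]
Step 1: x=[4.0400 5.1200 9.2000 11.3200] v=[-4.8000 5.6000 -4.0000 1.6000]
Step 2: x=[2.6064 6.7200 8.0864 11.7808] v=[-7.1680 8.0000 -5.5680 2.3040]
Step 3: x=[1.4140 7.8804 7.3453 12.1305] v=[-5.9622 5.8022 -3.7056 1.7485]
Step 4: x=[1.0299 7.9206 7.4554 12.1946] v=[-1.9203 0.2010 0.5506 0.3203]
Step 5: x=[1.5836 6.7839 8.3982 11.9804] v=[2.7683 -5.6837 4.7141 -1.0711]
Step 6: x=[2.7159 5.0734 9.6559 11.6730] v=[5.6617 -8.5525 6.2884 -1.5369]
Step 7: x=[3.7909 3.7189 10.5031 11.5229] v=[5.3750 -6.7725 4.2361 -0.7506]
Max displacement = 2.2811

Answer: 2.2811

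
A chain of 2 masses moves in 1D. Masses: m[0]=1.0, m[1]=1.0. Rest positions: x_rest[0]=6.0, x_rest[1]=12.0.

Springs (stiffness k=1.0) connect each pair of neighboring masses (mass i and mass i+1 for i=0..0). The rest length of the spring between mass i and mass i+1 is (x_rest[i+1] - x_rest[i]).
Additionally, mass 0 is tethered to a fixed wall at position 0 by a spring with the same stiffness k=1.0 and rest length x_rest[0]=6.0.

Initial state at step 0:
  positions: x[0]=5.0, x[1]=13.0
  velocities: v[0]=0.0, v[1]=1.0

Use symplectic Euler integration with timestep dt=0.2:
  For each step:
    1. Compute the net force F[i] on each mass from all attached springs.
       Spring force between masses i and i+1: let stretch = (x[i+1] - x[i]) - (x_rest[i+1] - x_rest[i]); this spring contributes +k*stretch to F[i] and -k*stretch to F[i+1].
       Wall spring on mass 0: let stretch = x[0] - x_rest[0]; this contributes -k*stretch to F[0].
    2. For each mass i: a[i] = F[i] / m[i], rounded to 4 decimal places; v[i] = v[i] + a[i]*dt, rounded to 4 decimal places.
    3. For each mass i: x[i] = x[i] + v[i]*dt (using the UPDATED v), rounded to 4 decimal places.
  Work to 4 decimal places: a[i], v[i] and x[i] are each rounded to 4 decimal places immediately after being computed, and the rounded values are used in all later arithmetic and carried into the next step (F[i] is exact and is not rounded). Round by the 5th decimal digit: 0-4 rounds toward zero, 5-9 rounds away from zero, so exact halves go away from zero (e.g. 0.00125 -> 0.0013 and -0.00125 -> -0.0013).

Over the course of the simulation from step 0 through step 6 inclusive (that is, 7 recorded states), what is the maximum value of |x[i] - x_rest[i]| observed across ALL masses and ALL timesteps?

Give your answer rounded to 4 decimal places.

Answer: 1.1600

Derivation:
Step 0: x=[5.0000 13.0000] v=[0.0000 1.0000]
Step 1: x=[5.1200 13.1200] v=[0.6000 0.6000]
Step 2: x=[5.3552 13.1600] v=[1.1760 0.2000]
Step 3: x=[5.6884 13.1278] v=[1.6659 -0.1610]
Step 4: x=[6.0916 13.0380] v=[2.0161 -0.4489]
Step 5: x=[6.5290 12.9104] v=[2.1871 -0.6382]
Step 6: x=[6.9605 12.7675] v=[2.1576 -0.7145]
Max displacement = 1.1600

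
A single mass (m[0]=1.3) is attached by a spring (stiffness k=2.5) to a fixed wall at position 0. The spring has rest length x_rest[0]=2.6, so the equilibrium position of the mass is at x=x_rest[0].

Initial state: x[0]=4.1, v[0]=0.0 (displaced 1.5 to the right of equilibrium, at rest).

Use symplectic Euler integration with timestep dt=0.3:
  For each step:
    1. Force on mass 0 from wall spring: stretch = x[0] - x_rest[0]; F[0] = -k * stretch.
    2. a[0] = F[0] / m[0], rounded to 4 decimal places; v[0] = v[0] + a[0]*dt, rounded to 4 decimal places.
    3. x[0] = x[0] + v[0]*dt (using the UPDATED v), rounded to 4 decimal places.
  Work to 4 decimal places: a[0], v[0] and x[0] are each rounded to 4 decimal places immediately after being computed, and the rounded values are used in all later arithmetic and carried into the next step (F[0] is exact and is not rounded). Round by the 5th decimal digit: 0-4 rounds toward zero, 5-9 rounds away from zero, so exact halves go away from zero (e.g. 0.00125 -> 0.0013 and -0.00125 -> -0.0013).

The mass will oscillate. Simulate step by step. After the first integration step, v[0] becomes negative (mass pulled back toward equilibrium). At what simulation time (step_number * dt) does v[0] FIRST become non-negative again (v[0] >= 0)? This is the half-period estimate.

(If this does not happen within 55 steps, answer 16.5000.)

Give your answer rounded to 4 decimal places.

Step 0: x=[4.1000] v=[0.0000]
Step 1: x=[3.8404] v=[-0.8654]
Step 2: x=[3.3661] v=[-1.5810]
Step 3: x=[2.7592] v=[-2.0230]
Step 4: x=[2.1247] v=[-2.1149]
Step 5: x=[1.5725] v=[-1.8407]
Step 6: x=[1.1981] v=[-1.2479]
Step 7: x=[1.0664] v=[-0.4391]
Step 8: x=[1.2001] v=[0.4457]
First v>=0 after going negative at step 8, time=2.4000

Answer: 2.4000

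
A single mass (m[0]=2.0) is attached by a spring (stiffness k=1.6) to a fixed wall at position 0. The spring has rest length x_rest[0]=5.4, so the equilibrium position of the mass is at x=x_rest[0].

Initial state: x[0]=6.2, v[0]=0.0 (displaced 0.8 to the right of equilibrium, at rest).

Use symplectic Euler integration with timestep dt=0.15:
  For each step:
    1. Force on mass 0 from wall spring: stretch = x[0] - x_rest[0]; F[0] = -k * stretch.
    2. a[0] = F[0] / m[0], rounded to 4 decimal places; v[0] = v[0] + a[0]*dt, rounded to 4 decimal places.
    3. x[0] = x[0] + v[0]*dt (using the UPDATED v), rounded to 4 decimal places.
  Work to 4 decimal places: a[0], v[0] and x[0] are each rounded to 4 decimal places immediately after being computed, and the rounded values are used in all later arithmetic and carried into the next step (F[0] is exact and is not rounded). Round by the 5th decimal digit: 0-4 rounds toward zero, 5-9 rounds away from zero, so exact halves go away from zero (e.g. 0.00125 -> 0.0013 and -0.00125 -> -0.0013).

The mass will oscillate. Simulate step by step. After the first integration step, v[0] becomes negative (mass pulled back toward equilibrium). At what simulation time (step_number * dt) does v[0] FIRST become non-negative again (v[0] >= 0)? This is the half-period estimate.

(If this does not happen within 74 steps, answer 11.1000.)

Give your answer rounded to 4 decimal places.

Step 0: x=[6.2000] v=[0.0000]
Step 1: x=[6.1856] v=[-0.0960]
Step 2: x=[6.1571] v=[-0.1903]
Step 3: x=[6.1149] v=[-0.2812]
Step 4: x=[6.0599] v=[-0.3670]
Step 5: x=[5.9930] v=[-0.4462]
Step 6: x=[5.9154] v=[-0.5174]
Step 7: x=[5.8285] v=[-0.5792]
Step 8: x=[5.7339] v=[-0.6306]
Step 9: x=[5.6333] v=[-0.6707]
Step 10: x=[5.5285] v=[-0.6987]
Step 11: x=[5.4214] v=[-0.7141]
Step 12: x=[5.3139] v=[-0.7167]
Step 13: x=[5.2079] v=[-0.7064]
Step 14: x=[5.1054] v=[-0.6833]
Step 15: x=[5.0082] v=[-0.6479]
Step 16: x=[4.9181] v=[-0.6009]
Step 17: x=[4.8366] v=[-0.5431]
Step 18: x=[4.7653] v=[-0.4755]
Step 19: x=[4.7054] v=[-0.3993]
Step 20: x=[4.6580] v=[-0.3159]
Step 21: x=[4.6240] v=[-0.2269]
Step 22: x=[4.6039] v=[-0.1338]
Step 23: x=[4.5982] v=[-0.0383]
Step 24: x=[4.6069] v=[0.0579]
First v>=0 after going negative at step 24, time=3.6000

Answer: 3.6000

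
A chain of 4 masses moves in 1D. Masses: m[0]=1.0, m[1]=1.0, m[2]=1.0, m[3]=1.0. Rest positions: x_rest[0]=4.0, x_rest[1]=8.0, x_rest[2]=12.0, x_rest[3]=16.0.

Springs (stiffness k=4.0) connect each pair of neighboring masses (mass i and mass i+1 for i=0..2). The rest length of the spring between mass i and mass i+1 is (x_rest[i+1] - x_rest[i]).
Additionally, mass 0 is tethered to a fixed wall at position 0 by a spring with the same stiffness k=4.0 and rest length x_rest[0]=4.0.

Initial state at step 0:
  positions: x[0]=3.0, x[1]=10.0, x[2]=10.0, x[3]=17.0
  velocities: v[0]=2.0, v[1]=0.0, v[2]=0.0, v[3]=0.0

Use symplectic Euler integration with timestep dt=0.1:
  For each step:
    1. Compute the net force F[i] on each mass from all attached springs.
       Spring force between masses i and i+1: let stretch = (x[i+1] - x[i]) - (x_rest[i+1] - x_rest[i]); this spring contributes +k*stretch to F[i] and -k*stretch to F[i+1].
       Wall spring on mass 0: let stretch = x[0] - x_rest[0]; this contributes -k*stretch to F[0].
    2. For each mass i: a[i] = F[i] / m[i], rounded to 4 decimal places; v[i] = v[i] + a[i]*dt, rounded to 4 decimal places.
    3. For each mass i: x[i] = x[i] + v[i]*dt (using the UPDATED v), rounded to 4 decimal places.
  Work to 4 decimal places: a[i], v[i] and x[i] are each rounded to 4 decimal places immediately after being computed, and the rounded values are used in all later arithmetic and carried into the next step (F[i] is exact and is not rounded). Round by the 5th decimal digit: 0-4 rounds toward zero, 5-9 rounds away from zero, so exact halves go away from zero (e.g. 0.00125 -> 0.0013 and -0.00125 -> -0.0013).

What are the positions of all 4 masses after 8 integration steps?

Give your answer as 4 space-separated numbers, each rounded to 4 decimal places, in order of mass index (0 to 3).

Answer: 5.7187 6.4609 14.1904 15.1750

Derivation:
Step 0: x=[3.0000 10.0000 10.0000 17.0000] v=[2.0000 0.0000 0.0000 0.0000]
Step 1: x=[3.3600 9.7200 10.2800 16.8800] v=[3.6000 -2.8000 2.8000 -1.2000]
Step 2: x=[3.8400 9.2080 10.8016 16.6560] v=[4.8000 -5.1200 5.2160 -2.2400]
Step 3: x=[4.3811 8.5450 11.4936 16.3578] v=[5.4112 -6.6298 6.9203 -2.9818]
Step 4: x=[4.9135 7.8334 12.2623 16.0251] v=[5.3243 -7.1159 7.6865 -3.3275]
Step 5: x=[5.3662 7.1822 13.0043 15.7018] v=[4.5269 -6.5123 7.4201 -3.2326]
Step 6: x=[5.6769 6.6912 13.6213 15.4306] v=[3.1068 -4.9099 6.1703 -2.7116]
Step 7: x=[5.8011 6.4368 14.0335 15.2471] v=[1.2418 -2.5436 4.1220 -1.8353]
Step 8: x=[5.7187 6.4609 14.1904 15.1750] v=[-0.8244 0.2408 1.5688 -0.7207]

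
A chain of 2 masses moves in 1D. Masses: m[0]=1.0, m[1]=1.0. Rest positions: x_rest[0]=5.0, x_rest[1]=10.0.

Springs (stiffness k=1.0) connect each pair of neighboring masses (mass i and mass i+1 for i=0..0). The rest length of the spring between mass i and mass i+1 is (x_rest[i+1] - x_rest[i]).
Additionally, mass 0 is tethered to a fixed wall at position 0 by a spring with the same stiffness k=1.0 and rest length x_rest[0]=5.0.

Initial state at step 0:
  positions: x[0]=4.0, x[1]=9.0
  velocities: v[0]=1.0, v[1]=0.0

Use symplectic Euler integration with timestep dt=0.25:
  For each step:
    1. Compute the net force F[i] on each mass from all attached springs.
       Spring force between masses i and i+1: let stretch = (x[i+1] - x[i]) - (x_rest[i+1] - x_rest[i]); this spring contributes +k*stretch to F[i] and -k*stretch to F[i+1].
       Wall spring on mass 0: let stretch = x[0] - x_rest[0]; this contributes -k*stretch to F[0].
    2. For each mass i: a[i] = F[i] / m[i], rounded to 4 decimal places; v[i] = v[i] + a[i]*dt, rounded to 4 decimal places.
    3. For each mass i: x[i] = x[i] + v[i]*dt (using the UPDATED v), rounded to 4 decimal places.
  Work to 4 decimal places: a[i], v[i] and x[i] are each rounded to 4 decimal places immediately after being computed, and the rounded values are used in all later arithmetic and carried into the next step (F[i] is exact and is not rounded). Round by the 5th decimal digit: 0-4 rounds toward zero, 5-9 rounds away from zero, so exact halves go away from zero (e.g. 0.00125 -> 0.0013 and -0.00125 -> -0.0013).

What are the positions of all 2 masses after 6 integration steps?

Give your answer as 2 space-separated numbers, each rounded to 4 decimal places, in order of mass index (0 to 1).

Answer: 5.5121 9.6169

Derivation:
Step 0: x=[4.0000 9.0000] v=[1.0000 0.0000]
Step 1: x=[4.3125 9.0000] v=[1.2500 0.0000]
Step 2: x=[4.6485 9.0195] v=[1.3438 0.0781]
Step 3: x=[4.9671 9.0784] v=[1.2744 0.2354]
Step 4: x=[5.2322 9.1928] v=[1.0605 0.4576]
Step 5: x=[5.4179 9.3722] v=[0.7426 0.7175]
Step 6: x=[5.5121 9.6169] v=[0.3767 0.9789]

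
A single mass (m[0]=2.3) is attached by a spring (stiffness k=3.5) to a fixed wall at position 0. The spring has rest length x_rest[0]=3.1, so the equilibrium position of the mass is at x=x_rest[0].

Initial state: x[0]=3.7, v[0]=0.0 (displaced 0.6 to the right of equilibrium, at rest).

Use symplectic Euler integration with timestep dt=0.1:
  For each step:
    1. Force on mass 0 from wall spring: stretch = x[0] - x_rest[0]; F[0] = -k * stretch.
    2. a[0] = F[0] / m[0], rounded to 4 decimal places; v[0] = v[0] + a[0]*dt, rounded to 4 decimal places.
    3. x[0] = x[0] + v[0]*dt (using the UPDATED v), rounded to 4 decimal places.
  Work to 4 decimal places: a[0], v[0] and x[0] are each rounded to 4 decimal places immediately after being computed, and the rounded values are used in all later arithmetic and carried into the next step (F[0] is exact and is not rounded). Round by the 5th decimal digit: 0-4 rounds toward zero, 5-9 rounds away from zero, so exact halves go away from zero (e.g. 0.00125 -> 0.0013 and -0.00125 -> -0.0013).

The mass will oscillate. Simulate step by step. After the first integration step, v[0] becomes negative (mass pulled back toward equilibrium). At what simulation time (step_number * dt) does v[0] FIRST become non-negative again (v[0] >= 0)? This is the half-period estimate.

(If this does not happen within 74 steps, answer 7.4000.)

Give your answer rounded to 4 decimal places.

Answer: 2.6000

Derivation:
Step 0: x=[3.7000] v=[0.0000]
Step 1: x=[3.6909] v=[-0.0913]
Step 2: x=[3.6728] v=[-0.1812]
Step 3: x=[3.6460] v=[-0.2684]
Step 4: x=[3.6109] v=[-0.3515]
Step 5: x=[3.5680] v=[-0.4293]
Step 6: x=[3.5180] v=[-0.5005]
Step 7: x=[3.4616] v=[-0.5641]
Step 8: x=[3.3997] v=[-0.6191]
Step 9: x=[3.3332] v=[-0.6647]
Step 10: x=[3.2632] v=[-0.7002]
Step 11: x=[3.1907] v=[-0.7250]
Step 12: x=[3.1168] v=[-0.7388]
Step 13: x=[3.0427] v=[-0.7414]
Step 14: x=[2.9694] v=[-0.7327]
Step 15: x=[2.8981] v=[-0.7128]
Step 16: x=[2.8299] v=[-0.6821]
Step 17: x=[2.7658] v=[-0.6410]
Step 18: x=[2.7068] v=[-0.5901]
Step 19: x=[2.6538] v=[-0.5303]
Step 20: x=[2.6076] v=[-0.4624]
Step 21: x=[2.5689] v=[-0.3875]
Step 22: x=[2.5382] v=[-0.3067]
Step 23: x=[2.5161] v=[-0.2212]
Step 24: x=[2.5029] v=[-0.1324]
Step 25: x=[2.4988] v=[-0.0415]
Step 26: x=[2.5038] v=[0.0500]
First v>=0 after going negative at step 26, time=2.6000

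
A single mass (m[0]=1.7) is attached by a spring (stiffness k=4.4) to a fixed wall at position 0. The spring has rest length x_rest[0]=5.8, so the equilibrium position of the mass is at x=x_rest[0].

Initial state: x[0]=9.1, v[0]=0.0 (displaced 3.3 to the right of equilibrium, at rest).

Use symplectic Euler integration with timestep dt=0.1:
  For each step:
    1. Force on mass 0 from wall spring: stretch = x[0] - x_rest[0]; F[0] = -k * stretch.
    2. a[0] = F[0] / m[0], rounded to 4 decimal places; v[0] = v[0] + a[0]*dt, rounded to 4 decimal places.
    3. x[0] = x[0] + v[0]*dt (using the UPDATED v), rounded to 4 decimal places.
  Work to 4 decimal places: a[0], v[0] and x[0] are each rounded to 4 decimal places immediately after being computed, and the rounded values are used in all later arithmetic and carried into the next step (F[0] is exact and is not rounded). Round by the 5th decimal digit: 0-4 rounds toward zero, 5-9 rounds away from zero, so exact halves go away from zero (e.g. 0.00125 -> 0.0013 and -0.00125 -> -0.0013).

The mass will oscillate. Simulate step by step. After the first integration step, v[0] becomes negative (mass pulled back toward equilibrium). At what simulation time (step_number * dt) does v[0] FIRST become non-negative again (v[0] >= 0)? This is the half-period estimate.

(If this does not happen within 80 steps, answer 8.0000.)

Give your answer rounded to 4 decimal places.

Step 0: x=[9.1000] v=[0.0000]
Step 1: x=[9.0146] v=[-0.8541]
Step 2: x=[8.8460] v=[-1.6861]
Step 3: x=[8.5986] v=[-2.4745]
Step 4: x=[8.2787] v=[-3.1988]
Step 5: x=[7.8947] v=[-3.8404]
Step 6: x=[7.4564] v=[-4.3826]
Step 7: x=[6.9753] v=[-4.8113]
Step 8: x=[6.4638] v=[-5.1155]
Step 9: x=[5.9351] v=[-5.2873]
Step 10: x=[5.4029] v=[-5.3223]
Step 11: x=[4.8810] v=[-5.2195]
Step 12: x=[4.3828] v=[-4.9816]
Step 13: x=[3.9213] v=[-4.6148]
Step 14: x=[3.5084] v=[-4.1286]
Step 15: x=[3.1549] v=[-3.5355]
Step 16: x=[2.8698] v=[-2.8509]
Step 17: x=[2.6606] v=[-2.0925]
Step 18: x=[2.5326] v=[-1.2800]
Step 19: x=[2.4892] v=[-0.4343]
Step 20: x=[2.5315] v=[0.4226]
First v>=0 after going negative at step 20, time=2.0000

Answer: 2.0000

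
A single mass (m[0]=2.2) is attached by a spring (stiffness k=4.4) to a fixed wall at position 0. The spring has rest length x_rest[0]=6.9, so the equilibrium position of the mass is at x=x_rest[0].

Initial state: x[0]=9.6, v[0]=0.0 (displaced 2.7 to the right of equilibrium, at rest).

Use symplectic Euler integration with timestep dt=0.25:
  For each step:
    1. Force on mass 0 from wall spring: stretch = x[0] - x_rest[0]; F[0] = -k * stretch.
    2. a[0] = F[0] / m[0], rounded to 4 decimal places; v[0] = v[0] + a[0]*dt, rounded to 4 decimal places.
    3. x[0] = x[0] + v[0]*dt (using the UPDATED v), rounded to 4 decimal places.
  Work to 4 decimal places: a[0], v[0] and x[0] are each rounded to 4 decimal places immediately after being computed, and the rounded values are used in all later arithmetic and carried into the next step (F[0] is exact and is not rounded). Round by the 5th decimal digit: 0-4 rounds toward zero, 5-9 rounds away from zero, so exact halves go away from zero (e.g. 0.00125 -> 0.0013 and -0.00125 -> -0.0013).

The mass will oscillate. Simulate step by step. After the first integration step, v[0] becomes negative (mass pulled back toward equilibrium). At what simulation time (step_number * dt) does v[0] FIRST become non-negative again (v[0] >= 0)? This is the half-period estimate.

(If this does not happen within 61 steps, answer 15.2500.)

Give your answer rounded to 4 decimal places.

Step 0: x=[9.6000] v=[0.0000]
Step 1: x=[9.2625] v=[-1.3500]
Step 2: x=[8.6297] v=[-2.5313]
Step 3: x=[7.7807] v=[-3.3962]
Step 4: x=[6.8216] v=[-3.8366]
Step 5: x=[5.8723] v=[-3.7974]
Step 6: x=[5.0514] v=[-3.2836]
Step 7: x=[4.4616] v=[-2.3593]
Step 8: x=[4.1766] v=[-1.1401]
Step 9: x=[4.2320] v=[0.2216]
First v>=0 after going negative at step 9, time=2.2500

Answer: 2.2500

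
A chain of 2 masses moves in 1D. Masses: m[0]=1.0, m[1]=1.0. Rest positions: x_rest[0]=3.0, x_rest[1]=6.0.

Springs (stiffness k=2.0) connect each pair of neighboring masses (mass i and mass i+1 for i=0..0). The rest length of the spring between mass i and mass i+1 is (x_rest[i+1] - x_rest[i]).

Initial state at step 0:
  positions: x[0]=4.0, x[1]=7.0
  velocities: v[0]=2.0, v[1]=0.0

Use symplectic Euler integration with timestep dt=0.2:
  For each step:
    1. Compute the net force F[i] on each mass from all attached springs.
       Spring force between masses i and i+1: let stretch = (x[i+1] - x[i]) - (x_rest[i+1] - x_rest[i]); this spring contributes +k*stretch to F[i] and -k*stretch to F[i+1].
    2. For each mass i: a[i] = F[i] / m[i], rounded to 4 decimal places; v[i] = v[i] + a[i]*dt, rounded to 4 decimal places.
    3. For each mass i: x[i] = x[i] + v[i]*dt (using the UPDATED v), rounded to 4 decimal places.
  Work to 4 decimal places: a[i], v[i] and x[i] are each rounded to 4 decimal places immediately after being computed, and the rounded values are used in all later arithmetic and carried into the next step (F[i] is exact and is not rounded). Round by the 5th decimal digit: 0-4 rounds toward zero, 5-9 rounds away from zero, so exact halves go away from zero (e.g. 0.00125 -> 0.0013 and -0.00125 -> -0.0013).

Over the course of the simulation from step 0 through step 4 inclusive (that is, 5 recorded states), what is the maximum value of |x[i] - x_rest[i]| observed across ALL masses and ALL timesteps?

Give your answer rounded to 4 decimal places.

Answer: 2.3099

Derivation:
Step 0: x=[4.0000 7.0000] v=[2.0000 0.0000]
Step 1: x=[4.4000 7.0000] v=[2.0000 0.0000]
Step 2: x=[4.7680 7.0320] v=[1.8400 0.1600]
Step 3: x=[5.0771 7.1229] v=[1.5456 0.4544]
Step 4: x=[5.3099 7.2901] v=[1.1639 0.8361]
Max displacement = 2.3099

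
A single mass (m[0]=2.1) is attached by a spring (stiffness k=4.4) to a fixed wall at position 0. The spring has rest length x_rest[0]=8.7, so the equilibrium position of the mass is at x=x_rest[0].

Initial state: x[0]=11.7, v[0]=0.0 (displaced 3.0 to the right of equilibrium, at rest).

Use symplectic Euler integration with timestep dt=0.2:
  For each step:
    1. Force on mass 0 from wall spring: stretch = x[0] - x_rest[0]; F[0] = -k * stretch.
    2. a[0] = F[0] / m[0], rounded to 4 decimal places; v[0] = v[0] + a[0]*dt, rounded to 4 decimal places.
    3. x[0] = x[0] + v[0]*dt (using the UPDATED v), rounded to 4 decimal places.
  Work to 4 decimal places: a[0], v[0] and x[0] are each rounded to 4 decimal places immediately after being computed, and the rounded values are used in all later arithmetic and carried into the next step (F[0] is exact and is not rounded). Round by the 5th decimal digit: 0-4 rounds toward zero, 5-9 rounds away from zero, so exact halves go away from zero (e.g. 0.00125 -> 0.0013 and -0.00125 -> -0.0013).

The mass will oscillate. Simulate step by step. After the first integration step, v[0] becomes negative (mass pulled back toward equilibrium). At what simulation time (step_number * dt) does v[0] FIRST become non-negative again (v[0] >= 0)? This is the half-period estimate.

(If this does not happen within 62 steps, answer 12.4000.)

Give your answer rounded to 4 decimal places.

Step 0: x=[11.7000] v=[0.0000]
Step 1: x=[11.4486] v=[-1.2571]
Step 2: x=[10.9668] v=[-2.4089]
Step 3: x=[10.2950] v=[-3.3588]
Step 4: x=[9.4896] v=[-4.0272]
Step 5: x=[8.6180] v=[-4.3581]
Step 6: x=[7.7533] v=[-4.3237]
Step 7: x=[6.9679] v=[-3.9270]
Step 8: x=[6.3277] v=[-3.2012]
Step 9: x=[5.8863] v=[-2.2071]
Step 10: x=[5.6807] v=[-1.0280]
Step 11: x=[5.7281] v=[0.2372]
First v>=0 after going negative at step 11, time=2.2000

Answer: 2.2000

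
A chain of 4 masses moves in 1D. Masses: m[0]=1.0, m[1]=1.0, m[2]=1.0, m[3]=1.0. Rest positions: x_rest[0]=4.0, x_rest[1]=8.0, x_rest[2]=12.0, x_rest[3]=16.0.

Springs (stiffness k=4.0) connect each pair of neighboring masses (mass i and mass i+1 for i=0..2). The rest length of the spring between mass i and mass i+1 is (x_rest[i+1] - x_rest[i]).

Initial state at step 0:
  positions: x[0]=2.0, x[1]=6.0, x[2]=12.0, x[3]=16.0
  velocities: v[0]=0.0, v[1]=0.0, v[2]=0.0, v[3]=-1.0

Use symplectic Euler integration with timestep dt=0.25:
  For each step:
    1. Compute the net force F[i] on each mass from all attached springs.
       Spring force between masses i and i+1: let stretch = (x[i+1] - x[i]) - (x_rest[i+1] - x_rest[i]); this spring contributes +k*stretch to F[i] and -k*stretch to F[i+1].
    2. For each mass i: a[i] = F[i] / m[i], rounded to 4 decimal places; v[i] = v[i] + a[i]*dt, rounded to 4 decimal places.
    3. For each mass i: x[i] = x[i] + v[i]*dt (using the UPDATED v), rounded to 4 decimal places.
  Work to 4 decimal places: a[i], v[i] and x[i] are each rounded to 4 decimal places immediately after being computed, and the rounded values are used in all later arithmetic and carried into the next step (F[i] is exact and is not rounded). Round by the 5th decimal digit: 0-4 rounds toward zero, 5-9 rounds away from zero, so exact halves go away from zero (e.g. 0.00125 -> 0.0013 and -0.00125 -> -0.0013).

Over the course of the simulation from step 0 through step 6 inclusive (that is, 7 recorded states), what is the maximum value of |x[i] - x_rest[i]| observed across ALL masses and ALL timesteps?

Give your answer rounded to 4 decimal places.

Answer: 2.7064

Derivation:
Step 0: x=[2.0000 6.0000 12.0000 16.0000] v=[0.0000 0.0000 0.0000 -1.0000]
Step 1: x=[2.0000 6.5000 11.5000 15.7500] v=[0.0000 2.0000 -2.0000 -1.0000]
Step 2: x=[2.1250 7.1250 10.8125 15.4375] v=[0.5000 2.5000 -2.7500 -1.2500]
Step 3: x=[2.5000 7.4219 10.3594 14.9688] v=[1.5000 1.1875 -1.8125 -1.8750]
Step 4: x=[3.1055 7.2227 10.3243 14.3477] v=[2.4219 -0.7969 -0.1406 -2.4844]
Step 5: x=[3.7403 6.7696 10.5196 13.7208] v=[2.5391 -1.8125 0.7812 -2.5078]
Step 6: x=[4.1324 6.4967 10.5777 13.2936] v=[1.5684 -1.0918 0.2324 -1.7090]
Max displacement = 2.7064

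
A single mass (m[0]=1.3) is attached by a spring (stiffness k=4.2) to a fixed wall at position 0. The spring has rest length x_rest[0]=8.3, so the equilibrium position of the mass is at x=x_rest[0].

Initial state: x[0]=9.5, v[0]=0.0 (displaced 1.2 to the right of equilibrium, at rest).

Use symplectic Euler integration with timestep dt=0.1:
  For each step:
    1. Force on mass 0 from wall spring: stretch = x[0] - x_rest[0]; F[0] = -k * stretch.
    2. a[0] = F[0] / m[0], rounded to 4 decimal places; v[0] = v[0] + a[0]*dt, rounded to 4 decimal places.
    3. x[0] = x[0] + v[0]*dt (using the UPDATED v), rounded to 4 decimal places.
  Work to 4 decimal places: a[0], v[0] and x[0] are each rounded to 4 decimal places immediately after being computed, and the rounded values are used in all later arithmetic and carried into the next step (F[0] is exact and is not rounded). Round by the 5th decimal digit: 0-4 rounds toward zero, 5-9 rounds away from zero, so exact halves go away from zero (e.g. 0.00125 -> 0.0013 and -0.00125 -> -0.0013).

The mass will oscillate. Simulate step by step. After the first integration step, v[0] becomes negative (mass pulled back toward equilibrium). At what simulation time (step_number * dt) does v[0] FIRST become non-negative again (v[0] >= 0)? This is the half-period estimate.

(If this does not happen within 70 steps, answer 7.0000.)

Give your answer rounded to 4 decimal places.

Step 0: x=[9.5000] v=[0.0000]
Step 1: x=[9.4612] v=[-0.3877]
Step 2: x=[9.3849] v=[-0.7629]
Step 3: x=[9.2736] v=[-1.1134]
Step 4: x=[9.1308] v=[-1.4280]
Step 5: x=[8.9612] v=[-1.6964]
Step 6: x=[8.7702] v=[-1.9100]
Step 7: x=[8.5640] v=[-2.0619]
Step 8: x=[8.3493] v=[-2.1472]
Step 9: x=[8.1330] v=[-2.1631]
Step 10: x=[7.9221] v=[-2.1092]
Step 11: x=[7.7234] v=[-1.9871]
Step 12: x=[7.5433] v=[-1.8008]
Step 13: x=[7.3877] v=[-1.5563]
Step 14: x=[7.2615] v=[-1.2616]
Step 15: x=[7.1689] v=[-0.9261]
Step 16: x=[7.1128] v=[-0.5607]
Step 17: x=[7.0951] v=[-0.1771]
Step 18: x=[7.1163] v=[0.2122]
First v>=0 after going negative at step 18, time=1.8000

Answer: 1.8000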